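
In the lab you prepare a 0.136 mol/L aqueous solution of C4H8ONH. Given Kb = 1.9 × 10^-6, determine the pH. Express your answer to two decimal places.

C4H8ONH + H2O ⇌ C4H8ONH2+ + OH-
Kb = [OH-]²/(0.136 − [OH-]) = 1.9 × 10^-6
Since Kb ≪ C₀, [OH-] ≈ √(Kb·C₀) = 5.08 × 10^-4 M.
pOH = −log(5.08 × 10^-4) = 3.29; pH = 14.00 − 3.29 = 10.71

pH = 10.71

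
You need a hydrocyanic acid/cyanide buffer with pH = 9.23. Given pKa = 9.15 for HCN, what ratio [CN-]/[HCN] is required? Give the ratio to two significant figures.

pH = pKa + log(r) ⇒ log(r) = 9.23 − 9.15 = +0.08
r = [CN-]/[HCN] = 10^(+0.08) = 1.2

ratio = 1.2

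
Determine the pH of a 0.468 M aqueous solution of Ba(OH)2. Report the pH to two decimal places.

Ba(OH)2 is a strong base (each formula unit releases 2 OH-); [OH-] = 0.936 M.
pOH = -log(0.936) = 0.03
pH = 14.00 - 0.03 = 13.97

pH = 13.97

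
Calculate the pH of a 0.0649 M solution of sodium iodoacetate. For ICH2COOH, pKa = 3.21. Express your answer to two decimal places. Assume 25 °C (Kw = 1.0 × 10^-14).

ICH2COO- is the conjugate base of the weak acid ICH2COOH.
Ka = 10^(−3.21) = 6.17 × 10^-4
Kb = Kw/Ka = 1.0×10^-14 / 6.17 × 10^-4 = 1.62 × 10^-11
From the ICE table, Kb = x²/(0.0649 − x) = 1.62 × 10^-11.
Since Kb ≪ C₀, x ≈ √(Kb·C₀) = 1.03 × 10^-6 M.
pOH = −log(1.03 × 10^-6) = 5.99; pH = 14.00 − 5.99 = 8.01

pH = 8.01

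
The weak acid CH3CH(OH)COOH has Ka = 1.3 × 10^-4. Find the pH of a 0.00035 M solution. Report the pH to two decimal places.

pH = 3.80

CH3CH(OH)COOH ⇌ CH3CH(OH)COO- + H+
Ka = x²/(0.00035 − x) = 1.3 × 10^-4
Here C₀/Ka ≈ 2.69, so the small-x approximation fails. Use the quadratic:
x = [−0.00013 + √(0.00013² + 1.82e-07)]/2 = 1.58 × 10^-4 M
pH = −log[H+] = −log(1.58 × 10^-4) = 3.80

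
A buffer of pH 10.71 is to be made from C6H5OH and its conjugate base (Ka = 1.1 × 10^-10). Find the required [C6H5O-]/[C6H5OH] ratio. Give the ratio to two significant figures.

pKa = -log(1.1 × 10^-10) = 9.959
pH = pKa + log(r) ⇒ log(r) = 10.71 − 9.959 = +0.751
r = [C6H5O-]/[C6H5OH] = 10^(+0.751) = 5.64

ratio = 5.6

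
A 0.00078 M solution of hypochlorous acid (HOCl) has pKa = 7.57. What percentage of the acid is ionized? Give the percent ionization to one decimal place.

0.6%

HOCl ⇌ OCl- + H+; let x = [H+] at equilibrium.
Ka = 10^(−7.57) = 2.69 × 10^-8
x ≈ √(Ka·C₀) = √(2.69 × 10^-8 × 0.00078) = 4.58 × 10^-6 M
Fraction ionized = 4.58 × 10^-6 / 0.00078 = 0.0059 → 0.6%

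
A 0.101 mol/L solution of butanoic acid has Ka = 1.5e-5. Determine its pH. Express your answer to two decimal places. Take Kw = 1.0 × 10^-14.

pH = 2.91

CH3(CH2)2COOH ⇌ CH3(CH2)2COO- + H+
Ka = [H+]²/(0.101 − [H+]) = 1.5 × 10^-5
Neglecting [H+] in the denominator: [H+] = √(1.5 × 10^-5 × 0.101) = 1.23 × 10^-3 M
pH = −log(1.23 × 10^-3) = 2.91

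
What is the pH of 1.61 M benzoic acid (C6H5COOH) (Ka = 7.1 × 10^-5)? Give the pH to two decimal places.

pH = 1.97

C6H5COOH ⇌ C6H5COO- + H+
From the ICE table, Ka = [H+]²/(1.61 − [H+]) = 7.1 × 10^-5.
Neglecting [H+] in the denominator: [H+] = √(7.1 × 10^-5 × 1.61) = 1.07 × 10^-2 M
([H+]/C₀ = 0.66% < 5%, so the approximation holds.)
pH = −log(1.07 × 10^-2) = 1.97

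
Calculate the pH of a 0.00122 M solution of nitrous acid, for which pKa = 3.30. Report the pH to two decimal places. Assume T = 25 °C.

pH = 3.24

HNO2 ⇌ NO2- + H+
Ka = 10^(−3.30) = 5.01 × 10^-4
From the ICE table, Ka = [H+]²/(0.00122 − [H+]) = 5.01 × 10^-4.
[H+] is not negligible relative to C₀; solve [H+]² + 0.000501·[H+] − 6.11e-07 = 0.
[H+] = [−0.000501 + √(0.000501² + 2.44e-06)]/2 = 5.70 × 10^-4 M
pH = −log[H+] = −log(5.70 × 10^-4) = 3.24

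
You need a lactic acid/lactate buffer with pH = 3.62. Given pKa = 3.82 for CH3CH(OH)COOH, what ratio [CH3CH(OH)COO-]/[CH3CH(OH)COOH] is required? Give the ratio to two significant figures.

pH = pKa + log(r) ⇒ log(r) = 3.62 − 3.82 = -0.20
r = [CH3CH(OH)COO-]/[CH3CH(OH)COOH] = 10^(-0.20) = 0.631

ratio = 0.63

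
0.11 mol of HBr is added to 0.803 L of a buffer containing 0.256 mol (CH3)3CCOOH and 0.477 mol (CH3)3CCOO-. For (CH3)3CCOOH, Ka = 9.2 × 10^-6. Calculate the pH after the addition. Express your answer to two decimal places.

After neutralization: n((CH3)3CCOOH) = 0.366 mol, n((CH3)3CCOO-) = 0.367 mol.
pKa = −log(9.2 × 10^-6) = 5.036
pH = pKa + log([A⁻]/[HA]) = 5.036 + log(0.367/0.366) = 5.036 +0.001

pH = 5.04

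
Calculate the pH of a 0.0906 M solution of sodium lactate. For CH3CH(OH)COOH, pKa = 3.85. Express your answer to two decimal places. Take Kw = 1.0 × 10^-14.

CH3CH(OH)COO- is the conjugate base of the weak acid CH3CH(OH)COOH.
Ka = 10^(−3.85) = 1.41 × 10^-4
Kb = Kw/Ka = 1.0×10^-14 / 1.41 × 10^-4 = 7.09 × 10^-11
From the ICE table, Kb = x²/(0.0906 − x) = 7.09 × 10^-11.
Since Kb ≪ C₀, x ≈ √(Kb·C₀) = 2.53 × 10^-6 M.
pOH = 5.60, so pH = 14.00 − pOH = 8.40

pH = 8.40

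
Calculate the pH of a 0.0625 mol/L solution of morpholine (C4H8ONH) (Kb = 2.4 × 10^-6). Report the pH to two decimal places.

pH = 10.59

C4H8ONH + H2O ⇌ C4H8ONH2+ + OH-
Kb = [OH-]²/(0.0625 − [OH-]) = 2.4 × 10^-6
Since Kb ≪ C₀, [OH-] ≈ √(Kb·C₀) = 3.87 × 10^-4 M.
Check: 0.62% ionized — well under 5%, approximation valid.
pOH = 3.41, so pH = 14.00 − pOH = 10.59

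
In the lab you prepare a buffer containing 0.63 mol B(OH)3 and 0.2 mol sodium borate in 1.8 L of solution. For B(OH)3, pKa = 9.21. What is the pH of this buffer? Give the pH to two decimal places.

Using pH = pKa + log([base]/[acid]) with [base]/[acid] = 0.2/0.63:
pH = 9.21 + (-0.498) = 8.71

pH = 8.71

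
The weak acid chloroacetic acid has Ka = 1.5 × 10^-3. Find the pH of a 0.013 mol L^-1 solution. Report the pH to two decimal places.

ClCH2COOH ⇌ ClCH2COO- + H+
Ka = [H+]²/(0.013 − [H+]) = 1.5 × 10^-3
The 5% rule fails; solving [H+]² + Ka·[H+] − Ka·C₀ = 0 exactly:
[H+] = [−0.0015 + √(0.0015² + 7.8e-05)]/2 = 3.73 × 10^-3 M
pH = −log(3.73 × 10^-3) = 2.43

pH = 2.43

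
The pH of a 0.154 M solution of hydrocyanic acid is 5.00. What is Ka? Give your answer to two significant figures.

Ka = 6.5 × 10^-10

[H+] = 10^(-5.00) = 1.00 × 10^-5 M
At equilibrium [HA] = 0.154 − 1.00 × 10^-5 = 1.54 × 10^-1 M
Ka = [H+][A-]/[HA] = (1.00 × 10^-5)² / 1.54 × 10^-1 = 6.5 × 10^-10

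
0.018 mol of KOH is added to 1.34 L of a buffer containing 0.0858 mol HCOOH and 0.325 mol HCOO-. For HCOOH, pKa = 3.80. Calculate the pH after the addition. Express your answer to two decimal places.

pH = 4.50

OH- converts HCOOH to HCOO-: HCOOH → 0.0678 mol, HCOO- → 0.343 mol.
pH = pKa + log(n_HCOO-/n_HCOOH) = 3.80 + log(0.343/0.0678) = 3.80 + (+0.704)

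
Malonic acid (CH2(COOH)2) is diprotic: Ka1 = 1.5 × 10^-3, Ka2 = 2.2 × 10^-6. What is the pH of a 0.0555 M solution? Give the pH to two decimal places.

Since Ka1 ≫ Ka2, the first ionization dominates [H+].
Ka1 = x²/(0.0555 − x) = 1.5 × 10^-3
Solving the quadratic: x = (−Ka1 + √(Ka1² + 4·Ka1·C₀))/2 = 8.40 × 10^-3 M
pH = −log(8.40 × 10^-3) = 2.08

pH = 2.08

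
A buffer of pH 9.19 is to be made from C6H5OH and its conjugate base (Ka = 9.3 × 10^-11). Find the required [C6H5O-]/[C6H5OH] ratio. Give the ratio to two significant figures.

ratio = 0.14

pKa = -log(9.3 × 10^-11) = 10.032
pH = pKa + log(r) ⇒ log(r) = 9.19 − 10.032 = -0.842
r = [C6H5O-]/[C6H5OH] = 10^(-0.842) = 0.144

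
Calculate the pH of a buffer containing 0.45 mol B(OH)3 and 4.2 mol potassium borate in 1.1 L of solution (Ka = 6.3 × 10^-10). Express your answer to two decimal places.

pH = 10.17

pKa = −log(6.3 × 10^-10) = 9.201
Henderson–Hasselbalch: pH = pKa + log([B(OH)4-]/[B(OH)3]) = 9.201 + log(4.2/0.45)
pH = 9.201 + (+0.970) = 10.17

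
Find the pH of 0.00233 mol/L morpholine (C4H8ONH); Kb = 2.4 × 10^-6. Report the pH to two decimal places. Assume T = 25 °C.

C4H8ONH + H2O ⇌ C4H8ONH2+ + OH-
From the ICE table, Kb = x²/(0.00233 − x) = 2.4 × 10^-6.
Since Kb ≪ C₀, x ≈ √(Kb·C₀) = 7.48 × 10^-5 M.
(x/C₀ = 3.2% < 5%, so the approximation holds.)
pOH = 4.13, so pH = 14.00 − pOH = 9.87

pH = 9.87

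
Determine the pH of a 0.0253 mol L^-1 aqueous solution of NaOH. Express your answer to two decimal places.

NaOH is a strong base; [OH-] = 0.0253 M.
pOH = -log(0.0253) = 1.60
pH = 14.00 - 1.60 = 12.40

pH = 12.40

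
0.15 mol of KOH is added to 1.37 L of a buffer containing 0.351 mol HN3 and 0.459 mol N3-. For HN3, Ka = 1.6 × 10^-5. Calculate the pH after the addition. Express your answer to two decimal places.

OH- converts HN3 to N3-: HN3 → 0.201 mol, N3- → 0.609 mol.
pKa = −log(1.6 × 10^-5) = 4.796
Henderson–Hasselbalch with mole ratio 0.609/0.201: pH = 4.796 + (+0.481)

pH = 5.28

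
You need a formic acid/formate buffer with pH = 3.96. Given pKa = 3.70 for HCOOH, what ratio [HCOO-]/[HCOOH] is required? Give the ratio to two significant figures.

ratio = 1.8

pH = pKa + log(r) ⇒ log(r) = 3.96 − 3.70 = +0.26
r = [HCOO-]/[HCOOH] = 10^(+0.26) = 1.82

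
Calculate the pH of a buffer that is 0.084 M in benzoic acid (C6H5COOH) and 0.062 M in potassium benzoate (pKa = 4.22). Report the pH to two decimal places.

pH = pKa + log([A⁻]/[HA]) = 4.22 + log(0.062/0.084)
pH = 4.22 + (-0.132) = 4.09

pH = 4.09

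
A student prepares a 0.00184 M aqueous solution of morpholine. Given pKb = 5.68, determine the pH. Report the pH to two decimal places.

C4H8ONH + H2O ⇌ C4H8ONH2+ + OH-
Kb = 10^(−5.68) = 2.09 × 10^-6
Kb = [OH-]²/(0.00184 − [OH-]) = 2.09 × 10^-6
Since Kb ≪ C₀, [OH-] ≈ √(Kb·C₀) = 6.20 × 10^-5 M.
pOH = −log(6.20 × 10^-5) = 4.21; pH = 14.00 − 4.21 = 9.79

pH = 9.79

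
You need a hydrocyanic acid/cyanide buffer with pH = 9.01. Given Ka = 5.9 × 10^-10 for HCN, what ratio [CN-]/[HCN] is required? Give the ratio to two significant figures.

pKa = -log(5.9 × 10^-10) = 9.229
pH = pKa + log(r) ⇒ log(r) = 9.01 − 9.229 = -0.219
r = [CN-]/[HCN] = 10^(-0.219) = 0.604

ratio = 0.60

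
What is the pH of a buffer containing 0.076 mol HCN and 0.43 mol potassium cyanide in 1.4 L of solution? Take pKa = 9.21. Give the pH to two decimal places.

Henderson–Hasselbalch: pH = pKa + log([CN-]/[HCN]) = 9.21 + log(0.43/0.076)
pH = 9.21 + (+0.753) = 9.96

pH = 9.96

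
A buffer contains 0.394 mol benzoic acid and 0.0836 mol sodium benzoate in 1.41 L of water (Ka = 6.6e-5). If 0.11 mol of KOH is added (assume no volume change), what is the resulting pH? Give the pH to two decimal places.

pH = 4.01

OH- converts C6H5COOH to C6H5COO-: C6H5COOH → 0.284 mol, C6H5COO- → 0.194 mol.
pKa = −log(6.6 × 10^-5) = 4.180
pH = pKa + log([A⁻]/[HA]) = 4.180 + log(0.194/0.284) = 4.180 -0.166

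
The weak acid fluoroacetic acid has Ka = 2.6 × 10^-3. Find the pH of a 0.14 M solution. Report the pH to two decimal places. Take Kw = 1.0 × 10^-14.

FCH2COOH ⇌ FCH2COO- + H+
Let x = [H+] at equilibrium. Ka = x²/(0.14 − x).
Here C₀/Ka ≈ 53.8, so the small-x approximation fails. Use the quadratic:
x = (−Ka + √(Ka² + 4·Ka·C₀))/2 = 1.78 × 10^-2 M
pH = −log[H+] = −log(1.78 × 10^-2) = 1.75

pH = 1.75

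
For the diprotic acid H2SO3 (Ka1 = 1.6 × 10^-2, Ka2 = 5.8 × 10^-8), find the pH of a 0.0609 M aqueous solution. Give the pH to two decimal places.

Since Ka1 ≫ Ka2, the first ionization dominates [H+].
Ka1 = x²/(0.0609 − x) = 1.6 × 10^-2
Solving the quadratic: x = (−Ka1 + √(Ka1² + 4·Ka1·C₀))/2 = 2.42 × 10^-2 M
pH = −log(2.42 × 10^-2) = 1.62

pH = 1.62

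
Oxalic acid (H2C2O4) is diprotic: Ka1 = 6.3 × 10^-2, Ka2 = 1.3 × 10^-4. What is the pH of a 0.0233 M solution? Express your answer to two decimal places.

pH = 1.74

Ka1 ≫ Ka2, so treat the first dissociation as the only significant source of H+.
Ka1 = x²/(0.0233 − x) = 6.3 × 10^-2
Solving the quadratic: x = (−Ka1 + √(Ka1² + 4·Ka1·C₀))/2 = 1.81 × 10^-2 M
pH = −log(1.81 × 10^-2) = 1.74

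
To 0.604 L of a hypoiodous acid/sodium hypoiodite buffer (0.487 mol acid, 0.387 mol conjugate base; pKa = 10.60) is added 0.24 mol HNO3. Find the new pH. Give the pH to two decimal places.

After neutralization: n(HOI) = 0.727 mol, n(OI-) = 0.147 mol.
pH = pKa + log([A⁻]/[HA]) = 10.60 + log(0.147/0.727) = 10.60 -0.694

pH = 9.91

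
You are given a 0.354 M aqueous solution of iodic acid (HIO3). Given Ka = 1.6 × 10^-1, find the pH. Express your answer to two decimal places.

HIO3 ⇌ IO3- + H+
From the ICE table, Ka = x²/(0.354 − x) = 1.6 × 10^-1.
x is not negligible relative to C₀; solve x² + 0.16·x − 0.0566 = 0.
x = [−0.16 + √(0.16² + 0.227)]/2 = 1.71 × 10^-1 M
pH = −log(1.71 × 10^-1) = 0.77

pH = 0.77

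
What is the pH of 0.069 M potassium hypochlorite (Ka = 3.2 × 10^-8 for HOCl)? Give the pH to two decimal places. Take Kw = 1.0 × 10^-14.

pH = 10.17

OCl- is the conjugate base of the weak acid HOCl.
Kb = Kw/Ka = 1.0×10^-14 / 3.2 × 10^-8 = 3.12 × 10^-7
Kb = x²/(0.069 − x) = 3.12 × 10^-7
Since Kb ≪ C₀, x ≈ √(Kb·C₀) = 1.47 × 10^-4 M.
pOH = −log(1.47 × 10^-4) = 3.83; pH = 14.00 − 3.83 = 10.17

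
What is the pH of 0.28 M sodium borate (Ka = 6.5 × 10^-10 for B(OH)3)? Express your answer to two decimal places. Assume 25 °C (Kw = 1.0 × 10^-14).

pH = 11.32

B(OH)4- is the conjugate base of the weak acid B(OH)3.
Kb = Kw/Ka = 1.0×10^-14 / 6.5 × 10^-10 = 1.54 × 10^-5
Kb = [OH-]²/(0.28 − [OH-]) = 1.54 × 10^-5
Assume [OH-] ≪ 0.28: [OH-] ≈ √(1.54 × 10^-5 × 0.28) = 2.08 × 10^-3 M
pOH = 2.68, so pH = 14.00 − pOH = 11.32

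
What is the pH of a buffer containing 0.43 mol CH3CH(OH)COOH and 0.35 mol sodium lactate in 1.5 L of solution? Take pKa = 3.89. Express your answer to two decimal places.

Henderson–Hasselbalch: pH = pKa + log([CH3CH(OH)COO-]/[CH3CH(OH)COOH]) = 3.89 + log(0.35/0.43)
pH = 3.89 + (-0.089) = 3.80

pH = 3.80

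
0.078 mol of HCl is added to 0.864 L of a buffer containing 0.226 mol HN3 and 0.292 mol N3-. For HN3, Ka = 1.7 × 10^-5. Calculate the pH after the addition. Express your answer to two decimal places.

Added H+ converts N3- to HN3: HN3 → 0.304 mol, N3- → 0.214 mol.
pKa = −log(1.7 × 10^-5) = 4.770
pH = pKa + log([A⁻]/[HA]) = 4.770 + log(0.214/0.304) = 4.770 -0.152

pH = 4.62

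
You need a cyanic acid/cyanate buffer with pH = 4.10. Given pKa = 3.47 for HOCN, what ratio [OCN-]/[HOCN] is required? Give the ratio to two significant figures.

ratio = 4.3

pH = pKa + log(r) ⇒ log(r) = 4.10 − 3.47 = +0.63
r = [OCN-]/[HOCN] = 10^(+0.63) = 4.27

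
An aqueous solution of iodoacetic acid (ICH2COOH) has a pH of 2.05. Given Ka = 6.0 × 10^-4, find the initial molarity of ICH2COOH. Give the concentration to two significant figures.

[H+] = 10^(-2.05) = 8.91 × 10^-3 M = x
Ka = x²/(C₀ − x) ⇒ C₀ = x + x²/Ka
C₀ = 8.91 × 10^-3 + (8.91 × 10^-3)²/(6.0 × 10^-4) = 1.41 × 10^-1 M

C₀ = 1.4 × 10^-1 M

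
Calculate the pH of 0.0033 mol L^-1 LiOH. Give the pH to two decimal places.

pH = 11.52

LiOH is a strong base; [OH-] = 0.0033 M.
pOH = -log(0.0033) = 2.48
pH = 14.00 - 2.48 = 11.52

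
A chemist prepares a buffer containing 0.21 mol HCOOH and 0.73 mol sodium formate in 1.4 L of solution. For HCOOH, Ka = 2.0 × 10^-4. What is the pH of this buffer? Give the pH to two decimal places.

pKa = −log(2.0 × 10^-4) = 3.699
Henderson–Hasselbalch: pH = pKa + log([HCOO-]/[HCOOH]) = 3.699 + log(0.73/0.21)
pH = 3.699 + (+0.541) = 4.24

pH = 4.24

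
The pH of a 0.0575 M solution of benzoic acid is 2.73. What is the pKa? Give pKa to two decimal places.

[H+] = 10^(-2.73) = 1.86 × 10^-3 M
At equilibrium [HA] = 0.0575 − 1.86 × 10^-3 = 5.56 × 10^-2 M
Ka = [H+][A-]/[HA] = (1.86 × 10^-3)² / 5.56 × 10^-2 = 6.22 × 10^-5
pKa = -log(6.22 × 10^-5) = 4.21

pKa = 4.21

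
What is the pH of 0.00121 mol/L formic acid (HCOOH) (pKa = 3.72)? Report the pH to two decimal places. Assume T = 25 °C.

HCOOH ⇌ HCOO- + H+
Ka = 10^(−3.72) = 1.91 × 10^-4
From the ICE table, Ka = [H+]²/(0.00121 − [H+]) = 1.91 × 10^-4.
The 5% rule fails; solving [H+]² + Ka·[H+] − Ka·C₀ = 0 exactly:
[H+] = [−0.000191 + √(0.000191² + 9.24e-07)]/2 = 3.95 × 10^-4 M
pH = −log[H+] = −log(3.95 × 10^-4) = 3.40

pH = 3.40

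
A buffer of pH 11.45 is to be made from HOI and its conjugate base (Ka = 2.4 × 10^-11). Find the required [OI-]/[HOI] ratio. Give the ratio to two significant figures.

pKa = -log(2.4 × 10^-11) = 10.620
pH = pKa + log(r) ⇒ log(r) = 11.45 − 10.620 = +0.830
r = [OI-]/[HOI] = 10^(+0.830) = 6.76

ratio = 6.8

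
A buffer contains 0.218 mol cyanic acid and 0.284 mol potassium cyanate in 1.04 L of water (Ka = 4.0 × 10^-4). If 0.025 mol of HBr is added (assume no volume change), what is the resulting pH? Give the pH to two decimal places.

Added H+ converts OCN- to HOCN: HOCN → 0.243 mol, OCN- → 0.259 mol.
pKa = −log(4.0 × 10^-4) = 3.398
Henderson–Hasselbalch with mole ratio 0.259/0.243: pH = 3.398 + (+0.028)

pH = 3.43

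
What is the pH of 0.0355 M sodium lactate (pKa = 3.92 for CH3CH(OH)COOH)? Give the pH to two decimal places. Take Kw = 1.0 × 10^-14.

pH = 8.24

CH3CH(OH)COO- is the conjugate base of the weak acid CH3CH(OH)COOH.
Ka = 10^(−3.92) = 1.20 × 10^-4
Kb = Kw/Ka = 1.0×10^-14 / 1.20 × 10^-4 = 8.33 × 10^-11
Kb = [OH-]²/(0.0355 − [OH-]) = 8.33 × 10^-11
Since Kb ≪ C₀, [OH-] ≈ √(Kb·C₀) = 1.72 × 10^-6 M.
Check: 0.0048% ionized — well under 5%, approximation valid.
pOH = −log(1.72 × 10^-6) = 5.76; pH = 14.00 − 5.76 = 8.24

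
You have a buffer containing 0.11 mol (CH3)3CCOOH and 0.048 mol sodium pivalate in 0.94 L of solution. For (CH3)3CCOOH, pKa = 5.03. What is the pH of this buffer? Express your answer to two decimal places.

pH = 4.67

Using pH = pKa + log([base]/[acid]) with [base]/[acid] = 0.048/0.11:
pH = 5.03 + (-0.360) = 4.67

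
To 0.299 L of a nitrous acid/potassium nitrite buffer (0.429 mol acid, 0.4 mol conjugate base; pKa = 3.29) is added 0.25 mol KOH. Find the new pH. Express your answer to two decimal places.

pH = 3.85

After neutralization: n(HNO2) = 0.179 mol, n(NO2-) = 0.65 mol.
pH = pKa + log([A⁻]/[HA]) = 3.29 + log(0.65/0.179) = 3.29 +0.560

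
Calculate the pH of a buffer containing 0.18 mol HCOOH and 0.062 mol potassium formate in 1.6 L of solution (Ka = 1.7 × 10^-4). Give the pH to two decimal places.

pKa = −log(1.7 × 10^-4) = 3.770
pH = pKa + log([A⁻]/[HA]) = 3.770 + log(0.062/0.18)
pH = 3.770 + (-0.463) = 3.31

pH = 3.31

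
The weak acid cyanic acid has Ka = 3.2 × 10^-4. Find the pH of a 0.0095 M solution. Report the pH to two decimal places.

HOCN ⇌ OCN- + H+
From the ICE table, Ka = x²/(0.0095 − x) = 3.2 × 10^-4.
Here C₀/Ka ≈ 29.7, so the small-x approximation fails. Use the quadratic:
x = [−0.00032 + √(0.00032² + 1.22e-05)]/2 = 1.59 × 10^-3 M
pH = −log(1.59 × 10^-3) = 2.80

pH = 2.80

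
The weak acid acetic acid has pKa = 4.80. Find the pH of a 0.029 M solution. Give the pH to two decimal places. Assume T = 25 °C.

CH3COOH ⇌ CH3COO- + H+
Ka = 10^(−4.80) = 1.58 × 10^-5
From the ICE table, Ka = [H+]²/(0.029 − [H+]) = 1.58 × 10^-5.
Since Ka ≪ C₀, [H+] ≈ √(Ka·C₀) = 6.77 × 10^-4 M.
pH = −log[H+] = −log(6.77 × 10^-4) = 3.17

pH = 3.17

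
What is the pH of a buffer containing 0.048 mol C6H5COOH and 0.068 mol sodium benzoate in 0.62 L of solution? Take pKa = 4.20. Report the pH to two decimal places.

Using pH = pKa + log([base]/[acid]) with [base]/[acid] = 0.068/0.048:
pH = 4.20 + (+0.151) = 4.35

pH = 4.35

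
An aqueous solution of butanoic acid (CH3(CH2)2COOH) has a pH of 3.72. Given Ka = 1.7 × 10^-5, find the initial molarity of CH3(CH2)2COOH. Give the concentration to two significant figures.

C₀ = 2.3 × 10^-3 M

[H+] = 10^(-3.72) = 1.91 × 10^-4 M = x
Ka = x²/(C₀ − x) ⇒ C₀ = x + x²/Ka
C₀ = 1.91 × 10^-4 + (1.91 × 10^-4)²/(1.7 × 10^-5) = 2.34 × 10^-3 M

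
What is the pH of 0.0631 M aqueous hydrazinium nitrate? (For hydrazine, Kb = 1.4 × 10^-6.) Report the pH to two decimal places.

N2H5+ is the conjugate acid of the weak base N2H4.
Ka = Kw/Kb = 1.0×10^-14 / 1.4 × 10^-6 = 7.14 × 10^-9
From the ICE table, Ka = x²/(0.0631 − x) = 7.14 × 10^-9.
Assume x ≪ 0.0631: x ≈ √(7.14 × 10^-9 × 0.0631) = 2.12 × 10^-5 M
Check: 0.034% ionized — well under 5%, approximation valid.
pH = −log(2.12 × 10^-5) = 4.67

pH = 4.67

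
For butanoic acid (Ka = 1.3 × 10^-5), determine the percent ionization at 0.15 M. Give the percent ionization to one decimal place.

0.9%

CH3(CH2)2COOH ⇌ CH3(CH2)2COO- + H+; let x = [H+] at equilibrium.
x ≈ √(Ka·C₀) = √(1.3 × 10^-5 × 0.15) = 1.40 × 10^-3 M
% ionization = x/C₀ × 100% = 1.40 × 10^-3/0.15 × 100% = 0.9%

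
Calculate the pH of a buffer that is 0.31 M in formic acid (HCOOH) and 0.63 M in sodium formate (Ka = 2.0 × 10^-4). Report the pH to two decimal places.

pH = 4.01

pKa = −log(2.0 × 10^-4) = 3.699
pH = pKa + log([A⁻]/[HA]) = 3.699 + log(0.63/0.31)
pH = 3.699 + (+0.308) = 4.01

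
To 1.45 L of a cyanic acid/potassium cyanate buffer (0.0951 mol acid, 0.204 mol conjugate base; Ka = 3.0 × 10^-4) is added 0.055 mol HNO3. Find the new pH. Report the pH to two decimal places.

After neutralization: n(HOCN) = 0.15 mol, n(OCN-) = 0.149 mol.
pKa = −log(3.0 × 10^-4) = 3.523
pH = pKa + log([A⁻]/[HA]) = 3.523 + log(0.149/0.15) = 3.523 -0.003

pH = 3.52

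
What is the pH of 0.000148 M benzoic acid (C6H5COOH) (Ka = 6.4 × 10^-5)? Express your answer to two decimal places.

pH = 4.15

C6H5COOH ⇌ C6H5COO- + H+
From the ICE table, Ka = [H+]²/(0.000148 − [H+]) = 6.4 × 10^-5.
Here C₀/Ka ≈ 2.31, so the small-[H+] approximation fails. Use the quadratic:
[H+] = [−6.4e-05 + √(6.4e-05² + 3.79e-08)]/2 = 7.04 × 10^-5 M
pH = −log[H+] = −log(7.04 × 10^-5) = 4.15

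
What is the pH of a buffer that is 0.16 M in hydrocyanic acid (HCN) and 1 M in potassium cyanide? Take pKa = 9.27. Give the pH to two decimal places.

Using pH = pKa + log([base]/[acid]) with [base]/[acid] = 1/0.16:
pH = 9.27 + (+0.796) = 10.07

pH = 10.07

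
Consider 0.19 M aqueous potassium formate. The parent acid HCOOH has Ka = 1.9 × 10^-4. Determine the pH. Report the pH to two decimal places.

HCOO- is the conjugate base of the weak acid HCOOH.
Kb = Kw/Ka = 1.0×10^-14 / 1.9 × 10^-4 = 5.26 × 10^-11
From the ICE table, Kb = [OH-]²/(0.19 − [OH-]) = 5.26 × 10^-11.
Since Kb ≪ C₀, [OH-] ≈ √(Kb·C₀) = 3.16 × 10^-6 M.
Check: 0.0017% ionized — well under 5%, approximation valid.
pOH = 5.50, so pH = 14.00 − pOH = 8.50

pH = 8.50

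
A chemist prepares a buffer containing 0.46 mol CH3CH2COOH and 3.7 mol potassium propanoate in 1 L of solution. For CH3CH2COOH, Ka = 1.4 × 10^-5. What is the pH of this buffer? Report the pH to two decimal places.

pH = 5.76

pKa = −log(1.4 × 10^-5) = 4.854
Henderson–Hasselbalch: pH = pKa + log([CH3CH2COO-]/[CH3CH2COOH]) = 4.854 + log(3.7/0.46)
pH = 4.854 + (+0.905) = 5.76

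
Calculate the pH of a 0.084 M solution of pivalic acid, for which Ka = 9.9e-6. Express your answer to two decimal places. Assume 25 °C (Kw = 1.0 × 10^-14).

(CH3)3CCOOH ⇌ (CH3)3CCOO- + H+
From the ICE table, Ka = x²/(0.084 − x) = 9.9 × 10^-6.
Since Ka ≪ C₀, x ≈ √(Ka·C₀) = 9.12 × 10^-4 M.
pH = −log(9.12 × 10^-4) = 3.04

pH = 3.04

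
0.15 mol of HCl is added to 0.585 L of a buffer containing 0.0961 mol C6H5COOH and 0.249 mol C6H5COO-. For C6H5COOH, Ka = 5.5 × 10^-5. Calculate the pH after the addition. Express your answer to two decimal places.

After neutralization: n(C6H5COOH) = 0.246 mol, n(C6H5COO-) = 0.099 mol.
pKa = −log(5.5 × 10^-5) = 4.260
Henderson–Hasselbalch with mole ratio 0.099/0.246: pH = 4.260 + (-0.395)

pH = 3.86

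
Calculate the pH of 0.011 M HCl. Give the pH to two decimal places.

HCl is a strong acid and dissociates completely, so [H+] = 0.011 M.
pH = -log(0.011) = 1.96

pH = 1.96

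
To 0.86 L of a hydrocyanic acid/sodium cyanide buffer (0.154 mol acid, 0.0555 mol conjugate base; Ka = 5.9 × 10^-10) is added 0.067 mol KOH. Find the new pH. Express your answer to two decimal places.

OH- converts HCN to CN-: HCN → 0.087 mol, CN- → 0.122 mol.
pKa = −log(5.9 × 10^-10) = 9.229
pH = pKa + log(n_CN-/n_HCN) = 9.229 + log(0.122/0.087) = 9.229 + (+0.147)

pH = 9.38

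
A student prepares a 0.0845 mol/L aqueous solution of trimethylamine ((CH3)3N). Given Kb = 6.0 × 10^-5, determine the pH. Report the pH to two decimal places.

(CH3)3N + H2O ⇌ (CH3)3NH+ + OH-
Let x = [OH-] at equilibrium. Kb = x²/(0.0845 − x).
Since Kb ≪ C₀, x ≈ √(Kb·C₀) = 2.25 × 10^-3 M.
pOH = 2.65, so pH = 14.00 − pOH = 11.35

pH = 11.35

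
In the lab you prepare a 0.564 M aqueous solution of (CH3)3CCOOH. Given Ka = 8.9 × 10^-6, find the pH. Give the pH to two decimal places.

pH = 2.65

(CH3)3CCOOH ⇌ (CH3)3CCOO- + H+
From the ICE table, Ka = [H+]²/(0.564 − [H+]) = 8.9 × 10^-6.
Assume [H+] ≪ 0.564: [H+] ≈ √(8.9 × 10^-6 × 0.564) = 2.24 × 10^-3 M
pH = −log[H+] = −log(2.24 × 10^-3) = 2.65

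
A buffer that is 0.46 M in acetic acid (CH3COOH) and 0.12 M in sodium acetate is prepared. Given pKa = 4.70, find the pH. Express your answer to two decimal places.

pH = pKa + log([A⁻]/[HA]) = 4.70 + log(0.12/0.46)
pH = 4.70 + (-0.584) = 4.12

pH = 4.12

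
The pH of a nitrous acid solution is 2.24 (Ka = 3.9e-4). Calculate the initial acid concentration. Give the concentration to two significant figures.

[H+] = 10^(-2.24) = 5.75 × 10^-3 M = x
Ka = x²/(C₀ − x) ⇒ C₀ = x + x²/Ka
C₀ = 5.75 × 10^-3 + (5.75 × 10^-3)²/(3.9 × 10^-4) = 9.05 × 10^-2 M

C₀ = 9.1 × 10^-2 M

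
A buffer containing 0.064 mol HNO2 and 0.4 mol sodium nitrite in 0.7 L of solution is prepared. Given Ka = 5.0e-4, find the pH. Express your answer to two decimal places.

pKa = −log(5.0 × 10^-4) = 3.301
Henderson–Hasselbalch: pH = pKa + log([NO2-]/[HNO2]) = 3.301 + log(0.4/0.064)
pH = 3.301 + (+0.796) = 4.10

pH = 4.10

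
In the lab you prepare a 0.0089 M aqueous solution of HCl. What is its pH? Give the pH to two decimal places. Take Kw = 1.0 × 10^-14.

pH = 2.05

HCl is a strong acid and dissociates completely, so [H+] = 0.0089 M.
pH = -log(0.0089) = 2.05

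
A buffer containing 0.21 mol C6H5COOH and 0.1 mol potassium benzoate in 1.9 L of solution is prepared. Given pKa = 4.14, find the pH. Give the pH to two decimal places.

Using pH = pKa + log([base]/[acid]) with [base]/[acid] = 0.1/0.21:
pH = 4.14 + (-0.322) = 3.82

pH = 3.82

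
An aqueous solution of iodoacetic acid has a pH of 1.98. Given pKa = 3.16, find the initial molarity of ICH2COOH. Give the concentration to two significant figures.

[H+] = 10^(-1.98) = 1.05 × 10^-2 M = x
Ka = 10^(−3.16) = 6.92 × 10^-4
Ka = x²/(C₀ − x) ⇒ C₀ = x + x²/Ka
C₀ = 1.05 × 10^-2 + (1.05 × 10^-2)²/(6.92 × 10^-4) = 1.70 × 10^-1 M

C₀ = 1.7 × 10^-1 M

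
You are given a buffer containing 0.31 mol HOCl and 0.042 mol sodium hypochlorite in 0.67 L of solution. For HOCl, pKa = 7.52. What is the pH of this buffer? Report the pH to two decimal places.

Henderson–Hasselbalch: pH = pKa + log([OCl-]/[HOCl]) = 7.52 + log(0.042/0.31)
pH = 7.52 + (-0.868) = 6.65

pH = 6.65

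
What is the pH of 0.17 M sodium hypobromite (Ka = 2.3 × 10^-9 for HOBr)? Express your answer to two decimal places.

OBr- is the conjugate base of the weak acid HOBr.
Kb = Kw/Ka = 1.0×10^-14 / 2.3 × 10^-9 = 4.35 × 10^-6
Let x = [OH-] at equilibrium. Kb = x²/(0.17 − x).
Assume x ≪ 0.17: x ≈ √(4.35 × 10^-6 × 0.17) = 8.60 × 10^-4 M
pOH = 3.07, so pH = 14.00 − pOH = 10.93

pH = 10.93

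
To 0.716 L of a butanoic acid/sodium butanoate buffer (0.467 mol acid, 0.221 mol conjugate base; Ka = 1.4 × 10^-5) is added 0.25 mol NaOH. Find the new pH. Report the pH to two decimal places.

After neutralization: n(CH3(CH2)2COOH) = 0.217 mol, n(CH3(CH2)2COO-) = 0.471 mol.
pKa = −log(1.4 × 10^-5) = 4.854
Henderson–Hasselbalch with mole ratio 0.471/0.217: pH = 4.854 + (+0.337)

pH = 5.19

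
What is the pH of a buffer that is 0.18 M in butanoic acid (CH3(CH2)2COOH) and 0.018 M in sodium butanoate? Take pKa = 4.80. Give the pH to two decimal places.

Henderson–Hasselbalch: pH = pKa + log([CH3(CH2)2COO-]/[CH3(CH2)2COOH]) = 4.80 + log(0.018/0.18)
pH = 4.80 + (-1.000) = 3.80

pH = 3.80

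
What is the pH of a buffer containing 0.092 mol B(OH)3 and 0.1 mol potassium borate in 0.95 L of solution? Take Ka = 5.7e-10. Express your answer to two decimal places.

pH = 9.28

pKa = −log(5.7 × 10^-10) = 9.244
pH = pKa + log([A⁻]/[HA]) = 9.244 + log(0.1/0.092)
pH = 9.244 + (+0.036) = 9.28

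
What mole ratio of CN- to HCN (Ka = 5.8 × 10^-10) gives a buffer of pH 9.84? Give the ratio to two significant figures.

ratio = 4.0

pKa = -log(5.8 × 10^-10) = 9.237
pH = pKa + log(r) ⇒ log(r) = 9.84 − 9.237 = +0.603
r = [CN-]/[HCN] = 10^(+0.603) = 4.01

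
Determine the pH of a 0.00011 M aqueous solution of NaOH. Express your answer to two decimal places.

NaOH is a strong base; [OH-] = 0.00011 M.
pOH = -log(0.00011) = 3.96
pH = 14.00 - 3.96 = 10.04

pH = 10.04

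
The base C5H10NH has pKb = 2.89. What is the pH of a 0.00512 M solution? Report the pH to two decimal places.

pH = 11.30

C5H10NH + H2O ⇌ C5H10NH2+ + OH-
Kb = 10^(−2.89) = 1.29 × 10^-3
Kb = [OH-]²/(0.00512 − [OH-]) = 1.29 × 10^-3
The 5% rule fails; solving [OH-]² + Kb·[OH-] − Kb·C₀ = 0 exactly:
[OH-] = (−Kb + √(Kb² + 4·Kb·C₀))/2 = 2.00 × 10^-3 M
pOH = −log(2.00 × 10^-3) = 2.70; pH = 14.00 − 2.70 = 11.30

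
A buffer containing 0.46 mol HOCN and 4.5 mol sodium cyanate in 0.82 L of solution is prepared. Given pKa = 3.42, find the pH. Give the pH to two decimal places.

pH = 4.41

Henderson–Hasselbalch: pH = pKa + log([OCN-]/[HOCN]) = 3.42 + log(4.5/0.46)
pH = 3.42 + (+0.990) = 4.41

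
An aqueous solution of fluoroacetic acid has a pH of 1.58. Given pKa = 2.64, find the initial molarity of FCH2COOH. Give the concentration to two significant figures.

C₀ = 3.3 × 10^-1 M

[H+] = 10^(-1.58) = 2.63 × 10^-2 M = x
Ka = 10^(−2.64) = 2.29 × 10^-3
Ka = x²/(C₀ − x) ⇒ C₀ = x + x²/Ka
C₀ = 2.63 × 10^-2 + (2.63 × 10^-2)²/(2.29 × 10^-3) = 3.28 × 10^-1 M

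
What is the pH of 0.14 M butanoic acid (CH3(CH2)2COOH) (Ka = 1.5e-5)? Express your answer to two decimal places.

CH3(CH2)2COOH ⇌ CH3(CH2)2COO- + H+
From the ICE table, Ka = x²/(0.14 − x) = 1.5 × 10^-5.
Assume x ≪ 0.14: x ≈ √(1.5 × 10^-5 × 0.14) = 1.45 × 10^-3 M
Check: 1% ionized — well under 5%, approximation valid.
pH = −log[H+] = −log(1.45 × 10^-3) = 2.84

pH = 2.84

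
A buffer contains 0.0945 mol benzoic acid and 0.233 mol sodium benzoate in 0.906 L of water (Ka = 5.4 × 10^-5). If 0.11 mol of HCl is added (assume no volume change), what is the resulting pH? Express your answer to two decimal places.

pH = 4.05

After neutralization: n(C6H5COOH) = 0.205 mol, n(C6H5COO-) = 0.123 mol.
pKa = −log(5.4 × 10^-5) = 4.268
pH = pKa + log(n_C6H5COO-/n_C6H5COOH) = 4.268 + log(0.123/0.205) = 4.268 + (-0.222)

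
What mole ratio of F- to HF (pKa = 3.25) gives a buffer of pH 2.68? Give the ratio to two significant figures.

pH = pKa + log(r) ⇒ log(r) = 2.68 − 3.25 = -0.57
r = [F-]/[HF] = 10^(-0.57) = 0.269

ratio = 0.27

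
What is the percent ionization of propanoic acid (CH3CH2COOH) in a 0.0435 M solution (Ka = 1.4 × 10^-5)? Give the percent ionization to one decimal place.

1.8%

CH3CH2COOH ⇌ CH3CH2COO- + H+; let x = [H+] at equilibrium.
x ≈ √(Ka·C₀) = √(1.4 × 10^-5 × 0.0435) = 7.80 × 10^-4 M
Fraction ionized = 7.80 × 10^-4 / 0.0435 = 0.0179 → 1.8%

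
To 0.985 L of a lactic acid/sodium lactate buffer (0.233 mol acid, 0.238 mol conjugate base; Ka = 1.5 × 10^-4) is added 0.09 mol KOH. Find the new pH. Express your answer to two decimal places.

pH = 4.18

After neutralization: n(CH3CH(OH)COOH) = 0.143 mol, n(CH3CH(OH)COO-) = 0.328 mol.
pKa = −log(1.5 × 10^-4) = 3.824
pH = pKa + log([A⁻]/[HA]) = 3.824 + log(0.328/0.143) = 3.824 +0.361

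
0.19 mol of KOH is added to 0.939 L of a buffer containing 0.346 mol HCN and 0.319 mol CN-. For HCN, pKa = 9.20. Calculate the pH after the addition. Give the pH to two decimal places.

After neutralization: n(HCN) = 0.156 mol, n(CN-) = 0.509 mol.
pH = pKa + log(n_CN-/n_HCN) = 9.20 + log(0.509/0.156) = 9.20 + (+0.514)

pH = 9.71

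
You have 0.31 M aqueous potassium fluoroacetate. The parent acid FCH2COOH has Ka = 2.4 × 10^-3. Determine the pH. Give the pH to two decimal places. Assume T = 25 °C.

FCH2COO- is the conjugate base of the weak acid FCH2COOH.
Kb = Kw/Ka = 1.0×10^-14 / 2.4 × 10^-3 = 4.17 × 10^-12
From the ICE table, Kb = [OH-]²/(0.31 − [OH-]) = 4.17 × 10^-12.
Assume [OH-] ≪ 0.31: [OH-] ≈ √(4.17 × 10^-12 × 0.31) = 1.14 × 10^-6 M
pOH = −log(1.14 × 10^-6) = 5.94; pH = 14.00 − 5.94 = 8.06

pH = 8.06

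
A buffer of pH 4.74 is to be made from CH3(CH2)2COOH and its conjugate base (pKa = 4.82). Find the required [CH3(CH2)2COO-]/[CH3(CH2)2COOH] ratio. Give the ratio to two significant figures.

ratio = 0.83

pH = pKa + log(r) ⇒ log(r) = 4.74 − 4.82 = -0.08
r = [CH3(CH2)2COO-]/[CH3(CH2)2COOH] = 10^(-0.08) = 0.832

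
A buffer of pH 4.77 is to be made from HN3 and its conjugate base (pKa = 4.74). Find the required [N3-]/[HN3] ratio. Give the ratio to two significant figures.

ratio = 1.1

pH = pKa + log(r) ⇒ log(r) = 4.77 − 4.74 = +0.03
r = [N3-]/[HN3] = 10^(+0.03) = 1.07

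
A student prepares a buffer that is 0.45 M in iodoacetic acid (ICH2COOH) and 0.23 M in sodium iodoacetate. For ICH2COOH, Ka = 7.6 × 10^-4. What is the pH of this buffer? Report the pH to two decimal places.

pKa = −log(7.6 × 10^-4) = 3.119
Using pH = pKa + log([base]/[acid]) with [base]/[acid] = 0.23/0.45:
pH = 3.119 + (-0.291) = 2.83

pH = 2.83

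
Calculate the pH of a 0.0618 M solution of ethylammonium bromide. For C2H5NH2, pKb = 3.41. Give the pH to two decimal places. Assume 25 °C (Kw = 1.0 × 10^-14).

C2H5NH3+ is the conjugate acid of the weak base C2H5NH2.
Kb = 10^(−3.41) = 3.89 × 10^-4
Ka = Kw/Kb = 1.0×10^-14 / 3.89 × 10^-4 = 2.57 × 10^-11
Let x = [H+] at equilibrium. Ka = x²/(0.0618 − x).
Neglecting x in the denominator: x = √(2.57 × 10^-11 × 0.0618) = 1.26 × 10^-6 M
(x/C₀ = 0.002% < 5%, so the approximation holds.)
pH = −log[H+] = −log(1.26 × 10^-6) = 5.90

pH = 5.90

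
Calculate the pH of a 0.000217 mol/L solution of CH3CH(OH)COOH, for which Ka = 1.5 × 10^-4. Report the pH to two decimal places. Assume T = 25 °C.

CH3CH(OH)COOH ⇌ CH3CH(OH)COO- + H+
Ka = x²/(0.000217 − x) = 1.5 × 10^-4
x is not negligible relative to C₀; solve x² + 0.00015·x − 3.25e-08 = 0.
x = (−Ka + √(Ka² + 4·Ka·C₀))/2 = 1.20 × 10^-4 M
pH = −log[H+] = −log(1.20 × 10^-4) = 3.92

pH = 3.92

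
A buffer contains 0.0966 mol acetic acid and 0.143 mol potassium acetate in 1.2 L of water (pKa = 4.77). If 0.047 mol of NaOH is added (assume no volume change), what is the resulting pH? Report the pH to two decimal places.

OH- converts CH3COOH to CH3COO-: CH3COOH → 0.0496 mol, CH3COO- → 0.19 mol.
pH = pKa + log([A⁻]/[HA]) = 4.77 + log(0.19/0.0496) = 4.77 +0.583

pH = 5.35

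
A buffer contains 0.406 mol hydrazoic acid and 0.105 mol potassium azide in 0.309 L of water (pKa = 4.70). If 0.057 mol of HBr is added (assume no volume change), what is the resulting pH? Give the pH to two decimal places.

pH = 3.72

Added H+ converts N3- to HN3: HN3 → 0.463 mol, N3- → 0.048 mol.
Henderson–Hasselbalch with mole ratio 0.048/0.463: pH = 4.70 + (-0.984)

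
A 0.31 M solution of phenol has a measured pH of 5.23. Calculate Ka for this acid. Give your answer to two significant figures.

Ka = 1.1 × 10^-10

[H+] = 10^(-5.23) = 5.89 × 10^-6 M
At equilibrium [HA] = 0.31 − 5.89 × 10^-6 = 3.10 × 10^-1 M
Ka = [H+][A-]/[HA] = (5.89 × 10^-6)² / 3.10 × 10^-1 = 1.1 × 10^-10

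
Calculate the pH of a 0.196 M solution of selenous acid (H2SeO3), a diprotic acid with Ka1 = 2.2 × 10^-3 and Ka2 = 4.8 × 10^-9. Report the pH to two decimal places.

pH = 1.71

Since Ka1 ≫ Ka2, the first ionization dominates [H+].
Ka1 = x²/(0.196 − x) = 2.2 × 10^-3
Solving the quadratic: x = (−Ka1 + √(Ka1² + 4·Ka1·C₀))/2 = 1.97 × 10^-2 M
pH = −log(1.97 × 10^-2) = 1.71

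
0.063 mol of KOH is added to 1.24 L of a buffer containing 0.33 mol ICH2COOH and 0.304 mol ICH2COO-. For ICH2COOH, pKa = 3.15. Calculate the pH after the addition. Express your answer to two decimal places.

OH- converts ICH2COOH to ICH2COO-: ICH2COOH → 0.267 mol, ICH2COO- → 0.367 mol.
pH = pKa + log(n_ICH2COO-/n_ICH2COOH) = 3.15 + log(0.367/0.267) = 3.15 + (+0.138)

pH = 3.29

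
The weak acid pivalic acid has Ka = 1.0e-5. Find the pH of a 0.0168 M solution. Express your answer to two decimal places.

(CH3)3CCOOH ⇌ (CH3)3CCOO- + H+
From the ICE table, Ka = [H+]²/(0.0168 − [H+]) = 1.0 × 10^-5.
Neglecting [H+] in the denominator: [H+] = √(1.0 × 10^-5 × 0.0168) = 4.10 × 10^-4 M
([H+]/C₀ = 2.4% < 5%, so the approximation holds.)
pH = −log(4.10 × 10^-4) = 3.39

pH = 3.39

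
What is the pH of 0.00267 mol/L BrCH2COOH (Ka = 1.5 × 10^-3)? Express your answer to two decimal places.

pH = 2.86

BrCH2COOH ⇌ BrCH2COO- + H+
From the ICE table, Ka = [H+]²/(0.00267 − [H+]) = 1.5 × 10^-3.
[H+] is not negligible relative to C₀; solve [H+]² + 0.0015·[H+] − 4e-06 = 0.
[H+] = (−Ka + √(Ka² + 4·Ka·C₀))/2 = 1.39 × 10^-3 M
pH = −log[H+] = −log(1.39 × 10^-3) = 2.86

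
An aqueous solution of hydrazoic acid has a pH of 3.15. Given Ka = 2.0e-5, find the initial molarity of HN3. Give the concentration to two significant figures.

[H+] = 10^(-3.15) = 7.08 × 10^-4 M = x
Ka = x²/(C₀ − x) ⇒ C₀ = x + x²/Ka
C₀ = 7.08 × 10^-4 + (7.08 × 10^-4)²/(2.0 × 10^-5) = 2.58 × 10^-2 M

C₀ = 2.6 × 10^-2 M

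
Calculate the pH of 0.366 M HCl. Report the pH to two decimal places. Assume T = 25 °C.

HCl is a strong acid and dissociates completely, so [H+] = 0.366 M.
pH = -log(0.366) = 0.44

pH = 0.44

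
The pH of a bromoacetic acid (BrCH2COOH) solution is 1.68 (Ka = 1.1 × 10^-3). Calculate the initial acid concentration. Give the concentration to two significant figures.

[H+] = 10^(-1.68) = 2.09 × 10^-2 M = x
Ka = x²/(C₀ − x) ⇒ C₀ = x + x²/Ka
C₀ = 2.09 × 10^-2 + (2.09 × 10^-2)²/(1.1 × 10^-3) = 4.18 × 10^-1 M

C₀ = 4.2 × 10^-1 M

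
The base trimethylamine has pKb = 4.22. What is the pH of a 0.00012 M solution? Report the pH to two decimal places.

(CH3)3N + H2O ⇌ (CH3)3NH+ + OH-
Kb = 10^(−4.22) = 6.03 × 10^-5
Kb = x²/(0.00012 − x) = 6.03 × 10^-5
Here C₀/Kb ≈ 1.99, so the small-x approximation fails. Use the quadratic:
x = (−Kb + √(Kb² + 4·Kb·C₀))/2 = 6.01 × 10^-5 M
pOH = 4.22, so pH = 14.00 − pOH = 9.78

pH = 9.78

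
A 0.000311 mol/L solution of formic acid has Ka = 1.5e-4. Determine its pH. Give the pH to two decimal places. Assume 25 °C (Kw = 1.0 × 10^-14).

HCOOH ⇌ HCOO- + H+
Let x = [H+] at equilibrium. Ka = x²/(0.000311 − x).
The 5% rule fails; solving x² + Ka·x − Ka·C₀ = 0 exactly:
x = [−0.00015 + √(0.00015² + 1.87e-07)]/2 = 1.54 × 10^-4 M
pH = −log[H+] = −log(1.54 × 10^-4) = 3.81

pH = 3.81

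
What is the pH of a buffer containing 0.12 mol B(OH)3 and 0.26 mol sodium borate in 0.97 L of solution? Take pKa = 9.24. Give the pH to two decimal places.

pH = 9.58

Henderson–Hasselbalch: pH = pKa + log([B(OH)4-]/[B(OH)3]) = 9.24 + log(0.26/0.12)
pH = 9.24 + (+0.336) = 9.58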